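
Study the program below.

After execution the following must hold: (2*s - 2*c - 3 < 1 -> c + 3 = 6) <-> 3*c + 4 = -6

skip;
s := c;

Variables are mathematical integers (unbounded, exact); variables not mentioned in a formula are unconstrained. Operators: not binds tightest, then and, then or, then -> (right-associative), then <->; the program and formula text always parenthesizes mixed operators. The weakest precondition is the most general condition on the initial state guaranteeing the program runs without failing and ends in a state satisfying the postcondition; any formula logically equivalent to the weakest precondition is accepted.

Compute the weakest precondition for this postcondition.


Working backward. After the program, the postcondition (2*s - 2*c - 3 < 1 -> c + 3 = 6) <-> 3*c + 4 = -6 must hold; in canonical form it is (2*s < 2*c + 4 -> c = 3) <-> 3*c = -10.
Before s := c: c = 3 <-> 3*c = -10
Before skip: c = 3 <-> 3*c = -10
Answer: WP = c = 3 <-> 3*c = -10


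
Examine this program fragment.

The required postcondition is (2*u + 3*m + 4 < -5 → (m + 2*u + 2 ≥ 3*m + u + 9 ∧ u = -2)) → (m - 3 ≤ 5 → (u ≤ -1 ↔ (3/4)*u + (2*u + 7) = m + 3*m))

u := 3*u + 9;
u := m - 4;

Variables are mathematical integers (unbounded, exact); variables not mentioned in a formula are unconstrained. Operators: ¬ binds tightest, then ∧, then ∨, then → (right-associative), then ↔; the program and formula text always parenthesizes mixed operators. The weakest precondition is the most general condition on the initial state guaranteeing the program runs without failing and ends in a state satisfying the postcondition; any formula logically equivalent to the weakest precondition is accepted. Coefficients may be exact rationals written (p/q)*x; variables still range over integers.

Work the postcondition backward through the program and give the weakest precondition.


Working backward. After the program, the postcondition (2*u + 3*m + 4 < -5 → (m + 2*u + 2 ≥ 3*m + u + 9 ∧ u = -2)) → (m - 3 ≤ 5 → (u ≤ -1 ↔ (3/4)*u + (2*u + 7) = m + 3*m)) must hold; in canonical form it is (3*m + 2*u < -9 → (u ≥ 2*m + 7 ∧ u = -2)) → (m ≤ 8 → (u ≤ -1 ↔ (11/4)*u = 4*m - 7)).
Before u := m - 4: (5*m < -1 → (m ≤ -11 ∧ m = 2)) → (m ≤ 8 → (m ≤ 3 ↔ (5/4)*m = -4))
Before u := 3*u + 9: (5*m < -1 → (m ≤ -11 ∧ m = 2)) → (m ≤ 8 → (m ≤ 3 ↔ (5/4)*m = -4))
Answer: WP = (5*m < -1 → (m ≤ -11 ∧ m = 2)) → (m ≤ 8 → (m ≤ 3 ↔ (5/4)*m = -4))


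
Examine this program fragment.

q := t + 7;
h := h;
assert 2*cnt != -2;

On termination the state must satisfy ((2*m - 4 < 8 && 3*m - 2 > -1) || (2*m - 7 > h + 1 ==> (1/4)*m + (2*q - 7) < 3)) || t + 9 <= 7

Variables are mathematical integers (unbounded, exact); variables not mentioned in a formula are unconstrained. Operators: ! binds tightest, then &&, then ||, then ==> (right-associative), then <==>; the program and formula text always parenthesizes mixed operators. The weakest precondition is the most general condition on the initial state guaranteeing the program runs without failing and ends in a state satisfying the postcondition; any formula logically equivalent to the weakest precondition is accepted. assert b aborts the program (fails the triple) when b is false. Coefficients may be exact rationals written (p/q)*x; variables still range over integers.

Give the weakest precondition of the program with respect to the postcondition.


Working backward. After the program, the postcondition ((2*m - 4 < 8 && 3*m - 2 > -1) || (2*m - 7 > h + 1 ==> (1/4)*m + (2*q - 7) < 3)) || t + 9 <= 7 must hold; in canonical form it is (2*m < 12 && 3*m > 1) || (2*m > h + 8 ==> (1/4)*m + 2*q < 10) || t <= -2.
Before assert 2*cnt != -2: 2*cnt != -2 && ((2*m < 12 && 3*m > 1) || (2*m > h + 8 ==> (1/4)*m + 2*q < 10) || t <= -2)
Before h := h: 2*cnt != -2 && ((2*m < 12 && 3*m > 1) || (2*m > h + 8 ==> (1/4)*m + 2*q < 10) || t <= -2)
Before q := t + 7: 2*cnt != -2 && ((2*m < 12 && 3*m > 1) || (2*m > h + 8 ==> (1/4)*m + 2*t < -4) || t <= -2)
Answer: WP = 2*cnt != -2 && ((2*m < 12 && 3*m > 1) || (2*m > h + 8 ==> (1/4)*m + 2*t < -4) || t <= -2)


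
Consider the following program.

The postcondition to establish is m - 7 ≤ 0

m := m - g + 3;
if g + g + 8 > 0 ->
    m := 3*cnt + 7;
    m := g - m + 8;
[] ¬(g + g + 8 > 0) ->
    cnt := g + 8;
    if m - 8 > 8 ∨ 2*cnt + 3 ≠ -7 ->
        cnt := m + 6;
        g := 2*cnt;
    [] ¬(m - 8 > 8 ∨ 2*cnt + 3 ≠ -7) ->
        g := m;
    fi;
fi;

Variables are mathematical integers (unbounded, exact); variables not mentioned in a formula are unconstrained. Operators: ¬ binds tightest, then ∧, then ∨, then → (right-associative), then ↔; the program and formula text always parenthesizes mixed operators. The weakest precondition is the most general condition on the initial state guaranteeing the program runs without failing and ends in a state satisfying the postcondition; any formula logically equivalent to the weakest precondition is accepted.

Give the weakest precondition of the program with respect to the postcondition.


Working backward. After the program, the postcondition m - 7 ≤ 0 must hold; in canonical form it is m ≤ 7.
Then branch requires g ≤ 3*cnt + 6; else branch requires ((m > 16 ∨ 2*g ≠ -26) → m ≤ 7) ∧ ((¬(m > 16 ∨ 2*g ≠ -26)) → m ≤ 7).
Before the if: (2*g > -8 → g ≤ 3*cnt + 6) ∧ ((¬(2*g > -8)) → (((m > 16 ∨ 2*g ≠ -26) → m ≤ 7) ∧ ((¬(m > 16 ∨ 2*g ≠ -26)) → m ≤ 7)))
Before m := m - g + 3: (2*g > -8 → g ≤ 3*cnt + 6) ∧ ((¬(2*g > -8)) → (((m > g + 13 ∨ 2*g ≠ -26) → m ≤ g + 4) ∧ ((¬(m > g + 13 ∨ 2*g ≠ -26)) → m ≤ g + 4)))
Answer: WP = (2*g > -8 → g ≤ 3*cnt + 6) ∧ ((¬(2*g > -8)) → (((m > g + 13 ∨ 2*g ≠ -26) → m ≤ g + 4) ∧ ((¬(m > g + 13 ∨ 2*g ≠ -26)) → m ≤ g + 4)))


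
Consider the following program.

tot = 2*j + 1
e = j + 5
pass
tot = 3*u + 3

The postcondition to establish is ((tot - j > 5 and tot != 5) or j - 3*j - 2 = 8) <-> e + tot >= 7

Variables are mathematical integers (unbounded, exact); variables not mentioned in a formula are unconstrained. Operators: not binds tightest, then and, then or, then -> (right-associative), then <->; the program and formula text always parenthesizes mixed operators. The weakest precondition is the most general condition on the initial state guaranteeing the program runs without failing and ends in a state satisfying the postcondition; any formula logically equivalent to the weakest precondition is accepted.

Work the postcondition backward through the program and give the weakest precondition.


Working backward. After the program, the postcondition ((tot - j > 5 and tot != 5) or j - 3*j - 2 = 8) <-> e + tot >= 7 must hold; in canonical form it is ((tot > j + 5 and tot != 5) or 2*j = -10) <-> e + tot >= 7.
Before tot := 3*u + 3: ((3*u > j + 2 and 3*u != 2) or 2*j = -10) <-> e + 3*u >= 4
Before skip: ((3*u > j + 2 and 3*u != 2) or 2*j = -10) <-> e + 3*u >= 4
Before e := j + 5: ((3*u > j + 2 and 3*u != 2) or 2*j = -10) <-> j + 3*u >= -1
Before tot := 2*j + 1: ((3*u > j + 2 and 3*u != 2) or 2*j = -10) <-> j + 3*u >= -1
Answer: WP = ((3*u > j + 2 and 3*u != 2) or 2*j = -10) <-> j + 3*u >= -1


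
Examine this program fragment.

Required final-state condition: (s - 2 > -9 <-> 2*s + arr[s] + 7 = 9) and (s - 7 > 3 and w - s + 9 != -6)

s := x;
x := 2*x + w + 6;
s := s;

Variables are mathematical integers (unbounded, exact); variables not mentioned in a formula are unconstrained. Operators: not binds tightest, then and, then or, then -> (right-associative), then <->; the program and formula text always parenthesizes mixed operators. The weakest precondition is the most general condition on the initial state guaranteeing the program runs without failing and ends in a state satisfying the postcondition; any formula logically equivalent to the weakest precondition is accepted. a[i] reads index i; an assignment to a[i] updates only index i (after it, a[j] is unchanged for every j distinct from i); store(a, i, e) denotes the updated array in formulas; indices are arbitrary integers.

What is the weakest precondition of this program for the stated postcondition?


Working backward. After the program, the postcondition (s - 2 > -9 <-> 2*s + arr[s] + 7 = 9) and (s - 7 > 3 and w - s + 9 != -6) must hold; in canonical form it is (s > -7 <-> arr[s] + 2*s = 2) and s > 10 and w != s - 15.
Before s := s: (s > -7 <-> arr[s] + 2*s = 2) and s > 10 and w != s - 15
Before x := 2*x + w + 6: (s > -7 <-> arr[s] + 2*s = 2) and s > 10 and w != s - 15
Before s := x: (x > -7 <-> arr[x] + 2*x = 2) and x > 10 and w != x - 15
Answer: WP = (x > -7 <-> arr[x] + 2*x = 2) and x > 10 and w != x - 15


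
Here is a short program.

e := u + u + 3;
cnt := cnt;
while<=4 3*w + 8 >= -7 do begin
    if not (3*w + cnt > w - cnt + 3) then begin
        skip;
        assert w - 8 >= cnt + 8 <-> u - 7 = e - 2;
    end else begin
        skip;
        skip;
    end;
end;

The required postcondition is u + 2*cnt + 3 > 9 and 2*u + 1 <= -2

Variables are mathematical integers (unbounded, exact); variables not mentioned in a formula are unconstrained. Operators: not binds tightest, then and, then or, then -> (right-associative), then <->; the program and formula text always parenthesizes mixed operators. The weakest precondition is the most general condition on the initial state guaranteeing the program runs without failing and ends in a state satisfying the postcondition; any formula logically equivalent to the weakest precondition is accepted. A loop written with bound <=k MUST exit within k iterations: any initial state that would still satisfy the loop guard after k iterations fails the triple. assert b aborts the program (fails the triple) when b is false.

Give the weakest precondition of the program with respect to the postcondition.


Working backward. After the program, the postcondition u + 2*cnt + 3 > 9 and 2*u + 1 <= -2 must hold; in canonical form it is 2*cnt + u > 6 and 2*u <= -3.
Before the loop (bound <=4), unroll the exhaustion recursion (WP_0 = exit-now case; WP_j = one more guarded iteration, up to j = 4):
  WP_0: (not (3*w >= -15)) and 2*cnt + u > 6 and 2*u <= -3
  WP_1: (3*w >= -15 -> (((not (2*cnt + 2*w > 3)) -> ((w >= cnt + 16 <-> u = e + 5) and (not (3*w >= -15)) and 2*cnt + u > 6 and 2*u <= -3)) and (2*cnt + 2*w > 3 -> ((not (3*w >= -15)) and 2*cnt + u > 6 and 2*u <= -3)))) and ((not (3*w >= -15)) -> (2*cnt + u > 6 and 2*u <= -3))
  WP_2: (3*w >= -15 -> (((not (2*cnt + 2*w > 3)) -> ((w >= cnt + 16 <-> u = e + 5) and (3*w >= -15 -> (((not (2*cnt + 2*w > 3)) -> ((w >= cnt + 16 <-> u = e + 5) and (not (3*w >= -15)) and 2*cnt + u > 6 and 2*u <= -3)) and (2*cnt + 2*w > 3 -> ((not (3*w >= -15)) and 2*cnt + u > 6 and 2*u <= -3)))) and ((not (3*w >= -15)) -> (2*cnt + u > 6 and 2*u <= -3)))) and (2*cnt + 2*w > 3 -> ((3*w >= -15 -> (((not (2*cnt + 2*w > 3)) -> ((w >= cnt + 16 <-> u = e + 5) and (not (3*w >= -15)) and 2*cnt + u > 6 and 2*u <= -3)) and (2*cnt + 2*w > 3 -> ((not (3*w >= -15)) and 2*cnt + u > 6 and 2*u <= -3)))) and ((not (3*w >= -15)) -> (2*cnt + u > 6 and 2*u <= -3)))))) and ((not (3*w >= -15)) -> (2*cnt + u > 6 and 2*u <= -3))
  WP_3: (3*w >= -15 -> (((not (2*cnt + 2*w > 3)) -> ((w >= cnt + 16 <-> u = e + 5) and (3*w >= -15 -> (((not (2*cnt + 2*w > 3)) -> ((w >= cnt + 16 <-> u = e + 5) and (3*w >= -15 -> (((not (2*cnt + 2*w > 3)) -> ((w >= cnt + 16 <-> u = e + 5) and (not (3*w >= -15)) and 2*cnt + u > 6 and 2*u <= -3)) and (2*cnt + 2*w > 3 -> ((not (3*w >= -15)) and 2*cnt + u > 6 and 2*u <= -3)))) and ((not (3*w >= -15)) -> (2*cnt + u > 6 and 2*u <= -3)))) and (2*cnt + 2*w > 3 -> ((3*w >= -15 -> (((not (2*cnt + 2*w > 3)) -> ((w >= cnt + 16 <-> u = e + 5) and (not (3*w >= -15)) and 2*cnt + u > 6 and 2*u <= -3)) and (2*cnt + 2*w > 3 -> ((not (3*w >= -15)) and 2*cnt + u > 6 and 2*u <= -3)))) and ((not (3*w >= -15)) -> (2*cnt + u > 6 and 2*u <= -3)))))) and ((not (3*w >= -15)) -> (2*cnt + u > 6 and 2*u <= -3)))) and (2*cnt + 2*w > 3 -> ((3*w >= -15 -> (((not (2*cnt + 2*w > 3)) -> ((w >= cnt + 16 <-> u = e + 5) and (3*w >= -15 -> (((not (2*cnt + 2*w > 3)) -> ((w >= cnt + 16 <-> u = e + 5) and (not (3*w >= -15)) and 2*cnt + u > 6 and 2*u <= -3)) and (2*cnt + 2*w > 3 -> ((not (3*w >= -15)) and 2*cnt + u > 6 and 2*u <= -3)))) and ((not (3*w >= -15)) -> (2*cnt + u > 6 and 2*u <= -3)))) and (2*cnt + 2*w > 3 -> ((3*w >= -15 -> (((not (2*cnt + 2*w > 3)) -> ((w >= cnt + 16 <-> u = e + 5) and (not (3*w >= -15)) and 2*cnt + u > 6 and 2*u <= -3)) and (2*cnt + 2*w > 3 -> ((not (3*w >= -15)) and 2*cnt + u > 6 and 2*u <= -3)))) and ((not (3*w >= -15)) -> (2*cnt + u > 6 and 2*u <= -3)))))) and ((not (3*w >= -15)) -> (2*cnt + u > 6 and 2*u <= -3)))))) and ((not (3*w >= -15)) -> (2*cnt + u > 6 and 2*u <= -3))
  WP_4: (3*w >= -15 -> (((not (2*cnt + 2*w > 3)) -> ((w >= cnt + 16 <-> u = e + 5) and (3*w >= -15 -> (((not (2*cnt + 2*w > 3)) -> ((w >= cnt + 16 <-> u = e + 5) and (3*w >= -15 -> (((not (2*cnt + 2*w > 3)) -> ((w >= cnt + 16 <-> u = e + 5) and (3*w >= -15 -> (((not (2*cnt + 2*w > 3)) -> ((w >= cnt + 16 <-> u = e + 5) and (not (3*w >= -15)) and 2*cnt + u > 6 and 2*u <= -3)) and (2*cnt + 2*w > 3 -> ((not (3*w >= -15)) and 2*cnt + u > 6 and 2*u <= -3)))) and ((not (3*w >= -15)) -> (2*cnt + u > 6 and 2*u <= -3)))) and (2*cnt + 2*w > 3 -> ((3*w >= -15 -> (((not (2*cnt + 2*w > 3)) -> ((w >= cnt + 16 <-> u = e + 5) and (not (3*w >= -15)) and 2*cnt + u > 6 and 2*u <= -3)) and (2*cnt + 2*w > 3 -> ((not (3*w >= -15)) and 2*cnt + u > 6 and 2*u <= -3)))) and ((not (3*w >= -15)) -> (2*cnt + u > 6 and 2*u <= -3)))))) and ((not (3*w >= -15)) -> (2*cnt + u > 6 and 2*u <= -3)))) and (2*cnt + 2*w > 3 -> ((3*w >= -15 -> (((not (2*cnt + 2*w > 3)) -> ((w >= cnt + 16 <-> u = e + 5) and (3*w >= -15 -> (((not (2*cnt + 2*w > 3)) -> ((w >= cnt + 16 <-> u = e + 5) and (not (3*w >= -15)) and 2*cnt + u > 6 and 2*u <= -3)) and (2*cnt + 2*w > 3 -> ((not (3*w >= -15)) and 2*cnt + u > 6 and 2*u <= -3)))) and ((not (3*w >= -15)) -> (2*cnt + u > 6 and 2*u <= -3)))) and (2*cnt + 2*w > 3 -> ((3*w >= -15 -> (((not (2*cnt + 2*w > 3)) -> ((w >= cnt + 16 <-> u = e + 5) and (not (3*w >= -15)) and 2*cnt + u > 6 and 2*u <= -3)) and (2*cnt + 2*w > 3 -> ((not (3*w >= -15)) and 2*cnt + u > 6 and 2*u <= -3)))) and ((not (3*w >= -15)) -> (2*cnt + u > 6 and 2*u <= -3)))))) and ((not (3*w >= -15)) -> (2*cnt + u > 6 and 2*u <= -3)))))) and ((not (3*w >= -15)) -> (2*cnt + u > 6 and 2*u <= -3)))) and (2*cnt + 2*w > 3 -> ((3*w >= -15 -> (((not (2*cnt + 2*w > 3)) -> ((w >= cnt + 16 <-> u = e + 5) and (3*w >= -15 -> (((not (2*cnt + 2*w > 3)) -> ((w >= cnt + 16 <-> u = e + 5) and (3*w >= -15 -> (((not (2*cnt + 2*w > 3)) -> ((w >= cnt + 16 <-> u = e + 5) and (not (3*w >= -15)) and 2*cnt + u > 6 and 2*u <= -3)) and (2*cnt + 2*w > 3 -> ((not (3*w >= -15)) and 2*cnt + u > 6 and 2*u <= -3)))) and ((not (3*w >= -15)) -> (2*cnt + u > 6 and 2*u <= -3)))) and (2*cnt + 2*w > 3 -> ((3*w >= -15 -> (((not (2*cnt + 2*w > 3)) -> ((w >= cnt + 16 <-> u = e + 5) and (not (3*w >= -15)) and 2*cnt + u > 6 and 2*u <= -3)) and (2*cnt + 2*w > 3 -> ((not (3*w >= -15)) and 2*cnt + u > 6 and 2*u <= -3)))) and ((not (3*w >= -15)) -> (2*cnt + u > 6 and 2*u <= -3)))))) and ((not (3*w >= -15)) -> (2*cnt + u > 6 and 2*u <= -3)))) and (2*cnt + 2*w > 3 -> ((3*w >= -15 -> (((not (2*cnt + 2*w > 3)) -> ((w >= cnt + 16 <-> u = e + 5) and (3*w >= -15 -> (((not (2*cnt + 2*w > 3)) -> ((w >= cnt + 16 <-> u = e + 5) and (not (3*w >= -15)) and 2*cnt + u > 6 and 2*u <= -3)) and (2*cnt + 2*w > 3 -> ((not (3*w >= -15)) and 2*cnt + u > 6 and 2*u <= -3)))) and ((not (3*w >= -15)) -> (2*cnt + u > 6 and 2*u <= -3)))) and (2*cnt + 2*w > 3 -> ((3*w >= -15 -> (((not (2*cnt + 2*w > 3)) -> ((w >= cnt + 16 <-> u = e + 5) and (not (3*w >= -15)) and 2*cnt + u > 6 and 2*u <= -3)) and (2*cnt + 2*w > 3 -> ((not (3*w >= -15)) and 2*cnt + u > 6 and 2*u <= -3)))) and ((not (3*w >= -15)) -> (2*cnt + u > 6 and 2*u <= -3)))))) and ((not (3*w >= -15)) -> (2*cnt + u > 6 and 2*u <= -3)))))) and ((not (3*w >= -15)) -> (2*cnt + u > 6 and 2*u <= -3)))))) and ((not (3*w >= -15)) -> (2*cnt + u > 6 and 2*u <= -3))
So before the loop: (3*w >= -15 -> (((not (2*cnt + 2*w > 3)) -> ((w >= cnt + 16 <-> u = e + 5) and (3*w >= -15 -> (((not (2*cnt + 2*w > 3)) -> ((w >= cnt + 16 <-> u = e + 5) and (3*w >= -15 -> (((not (2*cnt + 2*w > 3)) -> ((w >= cnt + 16 <-> u = e + 5) and (3*w >= -15 -> (((not (2*cnt + 2*w > 3)) -> ((w >= cnt + 16 <-> u = e + 5) and (not (3*w >= -15)) and 2*cnt + u > 6 and 2*u <= -3)) and (2*cnt + 2*w > 3 -> ((not (3*w >= -15)) and 2*cnt + u > 6 and 2*u <= -3)))) and ((not (3*w >= -15)) -> (2*cnt + u > 6 and 2*u <= -3)))) and (2*cnt + 2*w > 3 -> ((3*w >= -15 -> (((not (2*cnt + 2*w > 3)) -> ((w >= cnt + 16 <-> u = e + 5) and (not (3*w >= -15)) and 2*cnt + u > 6 and 2*u <= -3)) and (2*cnt + 2*w > 3 -> ((not (3*w >= -15)) and 2*cnt + u > 6 and 2*u <= -3)))) and ((not (3*w >= -15)) -> (2*cnt + u > 6 and 2*u <= -3)))))) and ((not (3*w >= -15)) -> (2*cnt + u > 6 and 2*u <= -3)))) and (2*cnt + 2*w > 3 -> ((3*w >= -15 -> (((not (2*cnt + 2*w > 3)) -> ((w >= cnt + 16 <-> u = e + 5) and (3*w >= -15 -> (((not (2*cnt + 2*w > 3)) -> ((w >= cnt + 16 <-> u = e + 5) and (not (3*w >= -15)) and 2*cnt + u > 6 and 2*u <= -3)) and (2*cnt + 2*w > 3 -> ((not (3*w >= -15)) and 2*cnt + u > 6 and 2*u <= -3)))) and ((not (3*w >= -15)) -> (2*cnt + u > 6 and 2*u <= -3)))) and (2*cnt + 2*w > 3 -> ((3*w >= -15 -> (((not (2*cnt + 2*w > 3)) -> ((w >= cnt + 16 <-> u = e + 5) and (not (3*w >= -15)) and 2*cnt + u > 6 and 2*u <= -3)) and (2*cnt + 2*w > 3 -> ((not (3*w >= -15)) and 2*cnt + u > 6 and 2*u <= -3)))) and ((not (3*w >= -15)) -> (2*cnt + u > 6 and 2*u <= -3)))))) and ((not (3*w >= -15)) -> (2*cnt + u > 6 and 2*u <= -3)))))) and ((not (3*w >= -15)) -> (2*cnt + u > 6 and 2*u <= -3)))) and (2*cnt + 2*w > 3 -> ((3*w >= -15 -> (((not (2*cnt + 2*w > 3)) -> ((w >= cnt + 16 <-> u = e + 5) and (3*w >= -15 -> (((not (2*cnt + 2*w > 3)) -> ((w >= cnt + 16 <-> u = e + 5) and (3*w >= -15 -> (((not (2*cnt + 2*w > 3)) -> ((w >= cnt + 16 <-> u = e + 5) and (not (3*w >= -15)) and 2*cnt + u > 6 and 2*u <= -3)) and (2*cnt + 2*w > 3 -> ((not (3*w >= -15)) and 2*cnt + u > 6 and 2*u <= -3)))) and ((not (3*w >= -15)) -> (2*cnt + u > 6 and 2*u <= -3)))) and (2*cnt + 2*w > 3 -> ((3*w >= -15 -> (((not (2*cnt + 2*w > 3)) -> ((w >= cnt + 16 <-> u = e + 5) and (not (3*w >= -15)) and 2*cnt + u > 6 and 2*u <= -3)) and (2*cnt + 2*w > 3 -> ((not (3*w >= -15)) and 2*cnt + u > 6 and 2*u <= -3)))) and ((not (3*w >= -15)) -> (2*cnt + u > 6 and 2*u <= -3)))))) and ((not (3*w >= -15)) -> (2*cnt + u > 6 and 2*u <= -3)))) and (2*cnt + 2*w > 3 -> ((3*w >= -15 -> (((not (2*cnt + 2*w > 3)) -> ((w >= cnt + 16 <-> u = e + 5) and (3*w >= -15 -> (((not (2*cnt + 2*w > 3)) -> ((w >= cnt + 16 <-> u = e + 5) and (not (3*w >= -15)) and 2*cnt + u > 6 and 2*u <= -3)) and (2*cnt + 2*w > 3 -> ((not (3*w >= -15)) and 2*cnt + u > 6 and 2*u <= -3)))) and ((not (3*w >= -15)) -> (2*cnt + u > 6 and 2*u <= -3)))) and (2*cnt + 2*w > 3 -> ((3*w >= -15 -> (((not (2*cnt + 2*w > 3)) -> ((w >= cnt + 16 <-> u = e + 5) and (not (3*w >= -15)) and 2*cnt + u > 6 and 2*u <= -3)) and (2*cnt + 2*w > 3 -> ((not (3*w >= -15)) and 2*cnt + u > 6 and 2*u <= -3)))) and ((not (3*w >= -15)) -> (2*cnt + u > 6 and 2*u <= -3)))))) and ((not (3*w >= -15)) -> (2*cnt + u > 6 and 2*u <= -3)))))) and ((not (3*w >= -15)) -> (2*cnt + u > 6 and 2*u <= -3)))))) and ((not (3*w >= -15)) -> (2*cnt + u > 6 and 2*u <= -3))
Before cnt := cnt: (3*w >= -15 -> (((not (2*cnt + 2*w > 3)) -> ((w >= cnt + 16 <-> u = e + 5) and (3*w >= -15 -> (((not (2*cnt + 2*w > 3)) -> ((w >= cnt + 16 <-> u = e + 5) and (3*w >= -15 -> (((not (2*cnt + 2*w > 3)) -> ((w >= cnt + 16 <-> u = e + 5) and (3*w >= -15 -> (((not (2*cnt + 2*w > 3)) -> ((w >= cnt + 16 <-> u = e + 5) and (not (3*w >= -15)) and 2*cnt + u > 6 and 2*u <= -3)) and (2*cnt + 2*w > 3 -> ((not (3*w >= -15)) and 2*cnt + u > 6 and 2*u <= -3)))) and ((not (3*w >= -15)) -> (2*cnt + u > 6 and 2*u <= -3)))) and (2*cnt + 2*w > 3 -> ((3*w >= -15 -> (((not (2*cnt + 2*w > 3)) -> ((w >= cnt + 16 <-> u = e + 5) and (not (3*w >= -15)) and 2*cnt + u > 6 and 2*u <= -3)) and (2*cnt + 2*w > 3 -> ((not (3*w >= -15)) and 2*cnt + u > 6 and 2*u <= -3)))) and ((not (3*w >= -15)) -> (2*cnt + u > 6 and 2*u <= -3)))))) and ((not (3*w >= -15)) -> (2*cnt + u > 6 and 2*u <= -3)))) and (2*cnt + 2*w > 3 -> ((3*w >= -15 -> (((not (2*cnt + 2*w > 3)) -> ((w >= cnt + 16 <-> u = e + 5) and (3*w >= -15 -> (((not (2*cnt + 2*w > 3)) -> ((w >= cnt + 16 <-> u = e + 5) and (not (3*w >= -15)) and 2*cnt + u > 6 and 2*u <= -3)) and (2*cnt + 2*w > 3 -> ((not (3*w >= -15)) and 2*cnt + u > 6 and 2*u <= -3)))) and ((not (3*w >= -15)) -> (2*cnt + u > 6 and 2*u <= -3)))) and (2*cnt + 2*w > 3 -> ((3*w >= -15 -> (((not (2*cnt + 2*w > 3)) -> ((w >= cnt + 16 <-> u = e + 5) and (not (3*w >= -15)) and 2*cnt + u > 6 and 2*u <= -3)) and (2*cnt + 2*w > 3 -> ((not (3*w >= -15)) and 2*cnt + u > 6 and 2*u <= -3)))) and ((not (3*w >= -15)) -> (2*cnt + u > 6 and 2*u <= -3)))))) and ((not (3*w >= -15)) -> (2*cnt + u > 6 and 2*u <= -3)))))) and ((not (3*w >= -15)) -> (2*cnt + u > 6 and 2*u <= -3)))) and (2*cnt + 2*w > 3 -> ((3*w >= -15 -> (((not (2*cnt + 2*w > 3)) -> ((w >= cnt + 16 <-> u = e + 5) and (3*w >= -15 -> (((not (2*cnt + 2*w > 3)) -> ((w >= cnt + 16 <-> u = e + 5) and (3*w >= -15 -> (((not (2*cnt + 2*w > 3)) -> ((w >= cnt + 16 <-> u = e + 5) and (not (3*w >= -15)) and 2*cnt + u > 6 and 2*u <= -3)) and (2*cnt + 2*w > 3 -> ((not (3*w >= -15)) and 2*cnt + u > 6 and 2*u <= -3)))) and ((not (3*w >= -15)) -> (2*cnt + u > 6 and 2*u <= -3)))) and (2*cnt + 2*w > 3 -> ((3*w >= -15 -> (((not (2*cnt + 2*w > 3)) -> ((w >= cnt + 16 <-> u = e + 5) and (not (3*w >= -15)) and 2*cnt + u > 6 and 2*u <= -3)) and (2*cnt + 2*w > 3 -> ((not (3*w >= -15)) and 2*cnt + u > 6 and 2*u <= -3)))) and ((not (3*w >= -15)) -> (2*cnt + u > 6 and 2*u <= -3)))))) and ((not (3*w >= -15)) -> (2*cnt + u > 6 and 2*u <= -3)))) and (2*cnt + 2*w > 3 -> ((3*w >= -15 -> (((not (2*cnt + 2*w > 3)) -> ((w >= cnt + 16 <-> u = e + 5) and (3*w >= -15 -> (((not (2*cnt + 2*w > 3)) -> ((w >= cnt + 16 <-> u = e + 5) and (not (3*w >= -15)) and 2*cnt + u > 6 and 2*u <= -3)) and (2*cnt + 2*w > 3 -> ((not (3*w >= -15)) and 2*cnt + u > 6 and 2*u <= -3)))) and ((not (3*w >= -15)) -> (2*cnt + u > 6 and 2*u <= -3)))) and (2*cnt + 2*w > 3 -> ((3*w >= -15 -> (((not (2*cnt + 2*w > 3)) -> ((w >= cnt + 16 <-> u = e + 5) and (not (3*w >= -15)) and 2*cnt + u > 6 and 2*u <= -3)) and (2*cnt + 2*w > 3 -> ((not (3*w >= -15)) and 2*cnt + u > 6 and 2*u <= -3)))) and ((not (3*w >= -15)) -> (2*cnt + u > 6 and 2*u <= -3)))))) and ((not (3*w >= -15)) -> (2*cnt + u > 6 and 2*u <= -3)))))) and ((not (3*w >= -15)) -> (2*cnt + u > 6 and 2*u <= -3)))))) and ((not (3*w >= -15)) -> (2*cnt + u > 6 and 2*u <= -3))
Before e := u + u + 3: (3*w >= -15 -> (((not (2*cnt + 2*w > 3)) -> ((w >= cnt + 16 <-> u = -8) and (3*w >= -15 -> (((not (2*cnt + 2*w > 3)) -> ((w >= cnt + 16 <-> u = -8) and (3*w >= -15 -> (((not (2*cnt + 2*w > 3)) -> ((w >= cnt + 16 <-> u = -8) and (3*w >= -15 -> (((not (2*cnt + 2*w > 3)) -> ((w >= cnt + 16 <-> u = -8) and (not (3*w >= -15)) and 2*cnt + u > 6 and 2*u <= -3)) and (2*cnt + 2*w > 3 -> ((not (3*w >= -15)) and 2*cnt + u > 6 and 2*u <= -3)))) and ((not (3*w >= -15)) -> (2*cnt + u > 6 and 2*u <= -3)))) and (2*cnt + 2*w > 3 -> ((3*w >= -15 -> (((not (2*cnt + 2*w > 3)) -> ((w >= cnt + 16 <-> u = -8) and (not (3*w >= -15)) and 2*cnt + u > 6 and 2*u <= -3)) and (2*cnt + 2*w > 3 -> ((not (3*w >= -15)) and 2*cnt + u > 6 and 2*u <= -3)))) and ((not (3*w >= -15)) -> (2*cnt + u > 6 and 2*u <= -3)))))) and ((not (3*w >= -15)) -> (2*cnt + u > 6 and 2*u <= -3)))) and (2*cnt + 2*w > 3 -> ((3*w >= -15 -> (((not (2*cnt + 2*w > 3)) -> ((w >= cnt + 16 <-> u = -8) and (3*w >= -15 -> (((not (2*cnt + 2*w > 3)) -> ((w >= cnt + 16 <-> u = -8) and (not (3*w >= -15)) and 2*cnt + u > 6 and 2*u <= -3)) and (2*cnt + 2*w > 3 -> ((not (3*w >= -15)) and 2*cnt + u > 6 and 2*u <= -3)))) and ((not (3*w >= -15)) -> (2*cnt + u > 6 and 2*u <= -3)))) and (2*cnt + 2*w > 3 -> ((3*w >= -15 -> (((not (2*cnt + 2*w > 3)) -> ((w >= cnt + 16 <-> u = -8) and (not (3*w >= -15)) and 2*cnt + u > 6 and 2*u <= -3)) and (2*cnt + 2*w > 3 -> ((not (3*w >= -15)) and 2*cnt + u > 6 and 2*u <= -3)))) and ((not (3*w >= -15)) -> (2*cnt + u > 6 and 2*u <= -3)))))) and ((not (3*w >= -15)) -> (2*cnt + u > 6 and 2*u <= -3)))))) and ((not (3*w >= -15)) -> (2*cnt + u > 6 and 2*u <= -3)))) and (2*cnt + 2*w > 3 -> ((3*w >= -15 -> (((not (2*cnt + 2*w > 3)) -> ((w >= cnt + 16 <-> u = -8) and (3*w >= -15 -> (((not (2*cnt + 2*w > 3)) -> ((w >= cnt + 16 <-> u = -8) and (3*w >= -15 -> (((not (2*cnt + 2*w > 3)) -> ((w >= cnt + 16 <-> u = -8) and (not (3*w >= -15)) and 2*cnt + u > 6 and 2*u <= -3)) and (2*cnt + 2*w > 3 -> ((not (3*w >= -15)) and 2*cnt + u > 6 and 2*u <= -3)))) and ((not (3*w >= -15)) -> (2*cnt + u > 6 and 2*u <= -3)))) and (2*cnt + 2*w > 3 -> ((3*w >= -15 -> (((not (2*cnt + 2*w > 3)) -> ((w >= cnt + 16 <-> u = -8) and (not (3*w >= -15)) and 2*cnt + u > 6 and 2*u <= -3)) and (2*cnt + 2*w > 3 -> ((not (3*w >= -15)) and 2*cnt + u > 6 and 2*u <= -3)))) and ((not (3*w >= -15)) -> (2*cnt + u > 6 and 2*u <= -3)))))) and ((not (3*w >= -15)) -> (2*cnt + u > 6 and 2*u <= -3)))) and (2*cnt + 2*w > 3 -> ((3*w >= -15 -> (((not (2*cnt + 2*w > 3)) -> ((w >= cnt + 16 <-> u = -8) and (3*w >= -15 -> (((not (2*cnt + 2*w > 3)) -> ((w >= cnt + 16 <-> u = -8) and (not (3*w >= -15)) and 2*cnt + u > 6 and 2*u <= -3)) and (2*cnt + 2*w > 3 -> ((not (3*w >= -15)) and 2*cnt + u > 6 and 2*u <= -3)))) and ((not (3*w >= -15)) -> (2*cnt + u > 6 and 2*u <= -3)))) and (2*cnt + 2*w > 3 -> ((3*w >= -15 -> (((not (2*cnt + 2*w > 3)) -> ((w >= cnt + 16 <-> u = -8) and (not (3*w >= -15)) and 2*cnt + u > 6 and 2*u <= -3)) and (2*cnt + 2*w > 3 -> ((not (3*w >= -15)) and 2*cnt + u > 6 and 2*u <= -3)))) and ((not (3*w >= -15)) -> (2*cnt + u > 6 and 2*u <= -3)))))) and ((not (3*w >= -15)) -> (2*cnt + u > 6 and 2*u <= -3)))))) and ((not (3*w >= -15)) -> (2*cnt + u > 6 and 2*u <= -3)))))) and ((not (3*w >= -15)) -> (2*cnt + u > 6 and 2*u <= -3))
Answer: WP = (3*w >= -15 -> (((not (2*cnt + 2*w > 3)) -> ((w >= cnt + 16 <-> u = -8) and (3*w >= -15 -> (((not (2*cnt + 2*w > 3)) -> ((w >= cnt + 16 <-> u = -8) and (3*w >= -15 -> (((not (2*cnt + 2*w > 3)) -> ((w >= cnt + 16 <-> u = -8) and (3*w >= -15 -> (((not (2*cnt + 2*w > 3)) -> ((w >= cnt + 16 <-> u = -8) and (not (3*w >= -15)) and 2*cnt + u > 6 and 2*u <= -3)) and (2*cnt + 2*w > 3 -> ((not (3*w >= -15)) and 2*cnt + u > 6 and 2*u <= -3)))) and ((not (3*w >= -15)) -> (2*cnt + u > 6 and 2*u <= -3)))) and (2*cnt + 2*w > 3 -> ((3*w >= -15 -> (((not (2*cnt + 2*w > 3)) -> ((w >= cnt + 16 <-> u = -8) and (not (3*w >= -15)) and 2*cnt + u > 6 and 2*u <= -3)) and (2*cnt + 2*w > 3 -> ((not (3*w >= -15)) and 2*cnt + u > 6 and 2*u <= -3)))) and ((not (3*w >= -15)) -> (2*cnt + u > 6 and 2*u <= -3)))))) and ((not (3*w >= -15)) -> (2*cnt + u > 6 and 2*u <= -3)))) and (2*cnt + 2*w > 3 -> ((3*w >= -15 -> (((not (2*cnt + 2*w > 3)) -> ((w >= cnt + 16 <-> u = -8) and (3*w >= -15 -> (((not (2*cnt + 2*w > 3)) -> ((w >= cnt + 16 <-> u = -8) and (not (3*w >= -15)) and 2*cnt + u > 6 and 2*u <= -3)) and (2*cnt + 2*w > 3 -> ((not (3*w >= -15)) and 2*cnt + u > 6 and 2*u <= -3)))) and ((not (3*w >= -15)) -> (2*cnt + u > 6 and 2*u <= -3)))) and (2*cnt + 2*w > 3 -> ((3*w >= -15 -> (((not (2*cnt + 2*w > 3)) -> ((w >= cnt + 16 <-> u = -8) and (not (3*w >= -15)) and 2*cnt + u > 6 and 2*u <= -3)) and (2*cnt + 2*w > 3 -> ((not (3*w >= -15)) and 2*cnt + u > 6 and 2*u <= -3)))) and ((not (3*w >= -15)) -> (2*cnt + u > 6 and 2*u <= -3)))))) and ((not (3*w >= -15)) -> (2*cnt + u > 6 and 2*u <= -3)))))) and ((not (3*w >= -15)) -> (2*cnt + u > 6 and 2*u <= -3)))) and (2*cnt + 2*w > 3 -> ((3*w >= -15 -> (((not (2*cnt + 2*w > 3)) -> ((w >= cnt + 16 <-> u = -8) and (3*w >= -15 -> (((not (2*cnt + 2*w > 3)) -> ((w >= cnt + 16 <-> u = -8) and (3*w >= -15 -> (((not (2*cnt + 2*w > 3)) -> ((w >= cnt + 16 <-> u = -8) and (not (3*w >= -15)) and 2*cnt + u > 6 and 2*u <= -3)) and (2*cnt + 2*w > 3 -> ((not (3*w >= -15)) and 2*cnt + u > 6 and 2*u <= -3)))) and ((not (3*w >= -15)) -> (2*cnt + u > 6 and 2*u <= -3)))) and (2*cnt + 2*w > 3 -> ((3*w >= -15 -> (((not (2*cnt + 2*w > 3)) -> ((w >= cnt + 16 <-> u = -8) and (not (3*w >= -15)) and 2*cnt + u > 6 and 2*u <= -3)) and (2*cnt + 2*w > 3 -> ((not (3*w >= -15)) and 2*cnt + u > 6 and 2*u <= -3)))) and ((not (3*w >= -15)) -> (2*cnt + u > 6 and 2*u <= -3)))))) and ((not (3*w >= -15)) -> (2*cnt + u > 6 and 2*u <= -3)))) and (2*cnt + 2*w > 3 -> ((3*w >= -15 -> (((not (2*cnt + 2*w > 3)) -> ((w >= cnt + 16 <-> u = -8) and (3*w >= -15 -> (((not (2*cnt + 2*w > 3)) -> ((w >= cnt + 16 <-> u = -8) and (not (3*w >= -15)) and 2*cnt + u > 6 and 2*u <= -3)) and (2*cnt + 2*w > 3 -> ((not (3*w >= -15)) and 2*cnt + u > 6 and 2*u <= -3)))) and ((not (3*w >= -15)) -> (2*cnt + u > 6 and 2*u <= -3)))) and (2*cnt + 2*w > 3 -> ((3*w >= -15 -> (((not (2*cnt + 2*w > 3)) -> ((w >= cnt + 16 <-> u = -8) and (not (3*w >= -15)) and 2*cnt + u > 6 and 2*u <= -3)) and (2*cnt + 2*w > 3 -> ((not (3*w >= -15)) and 2*cnt + u > 6 and 2*u <= -3)))) and ((not (3*w >= -15)) -> (2*cnt + u > 6 and 2*u <= -3)))))) and ((not (3*w >= -15)) -> (2*cnt + u > 6 and 2*u <= -3)))))) and ((not (3*w >= -15)) -> (2*cnt + u > 6 and 2*u <= -3)))))) and ((not (3*w >= -15)) -> (2*cnt + u > 6 and 2*u <= -3))


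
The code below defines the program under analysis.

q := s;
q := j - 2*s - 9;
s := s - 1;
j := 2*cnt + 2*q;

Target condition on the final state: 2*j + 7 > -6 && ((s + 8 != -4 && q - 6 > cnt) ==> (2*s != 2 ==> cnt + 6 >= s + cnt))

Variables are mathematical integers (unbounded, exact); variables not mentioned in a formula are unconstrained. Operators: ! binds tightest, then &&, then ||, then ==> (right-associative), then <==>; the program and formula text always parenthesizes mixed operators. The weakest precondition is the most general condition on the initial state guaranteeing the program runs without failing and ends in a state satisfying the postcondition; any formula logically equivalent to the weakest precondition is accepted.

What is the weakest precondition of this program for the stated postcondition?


Working backward. After the program, the postcondition 2*j + 7 > -6 && ((s + 8 != -4 && q - 6 > cnt) ==> (2*s != 2 ==> cnt + 6 >= s + cnt)) must hold; in canonical form it is 2*j > -13 && ((s != -12 && q > cnt + 6) ==> (2*s != 2 ==> s <= 6)).
Before j := 2*cnt + 2*q: 4*cnt + 4*q > -13 && ((s != -12 && q > cnt + 6) ==> (2*s != 2 ==> s <= 6))
Before s := s - 1: 4*cnt + 4*q > -13 && ((s != -11 && q > cnt + 6) ==> (2*s != 4 ==> s <= 7))
Before q := j - 2*s - 9: 4*cnt + 4*j > 8*s + 23 && ((s != -11 && j > cnt + 2*s + 15) ==> (2*s != 4 ==> s <= 7))
Before q := s: 4*cnt + 4*j > 8*s + 23 && ((s != -11 && j > cnt + 2*s + 15) ==> (2*s != 4 ==> s <= 7))
Answer: WP = 4*cnt + 4*j > 8*s + 23 && ((s != -11 && j > cnt + 2*s + 15) ==> (2*s != 4 ==> s <= 7))


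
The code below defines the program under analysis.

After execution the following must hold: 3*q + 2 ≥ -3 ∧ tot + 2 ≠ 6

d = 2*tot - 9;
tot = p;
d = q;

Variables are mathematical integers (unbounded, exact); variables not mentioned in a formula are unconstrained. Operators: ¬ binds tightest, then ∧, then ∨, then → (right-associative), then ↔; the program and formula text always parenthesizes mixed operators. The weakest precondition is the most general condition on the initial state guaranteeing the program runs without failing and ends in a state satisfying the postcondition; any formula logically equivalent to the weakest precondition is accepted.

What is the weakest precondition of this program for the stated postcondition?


Working backward. After the program, the postcondition 3*q + 2 ≥ -3 ∧ tot + 2 ≠ 6 must hold; in canonical form it is 3*q ≥ -5 ∧ tot ≠ 4.
Before d := q: 3*q ≥ -5 ∧ tot ≠ 4
Before tot := p: 3*q ≥ -5 ∧ p ≠ 4
Before d := 2*tot - 9: 3*q ≥ -5 ∧ p ≠ 4
Answer: WP = 3*q ≥ -5 ∧ p ≠ 4


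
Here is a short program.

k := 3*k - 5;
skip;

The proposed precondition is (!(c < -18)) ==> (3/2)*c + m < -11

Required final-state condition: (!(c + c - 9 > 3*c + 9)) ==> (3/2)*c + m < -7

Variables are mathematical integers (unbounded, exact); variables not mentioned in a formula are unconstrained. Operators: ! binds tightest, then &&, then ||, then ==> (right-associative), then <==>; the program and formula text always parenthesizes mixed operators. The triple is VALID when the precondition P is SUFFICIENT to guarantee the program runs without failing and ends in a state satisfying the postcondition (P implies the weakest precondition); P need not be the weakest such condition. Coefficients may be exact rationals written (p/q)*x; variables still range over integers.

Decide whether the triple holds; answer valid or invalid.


Working backward. After the program, the postcondition (!(c + c - 9 > 3*c + 9)) ==> (3/2)*c + m < -7 must hold; in canonical form it is (!(c < -18)) ==> (3/2)*c + m < -7.
Before skip: (!(c < -18)) ==> (3/2)*c + m < -7
Before k := 3*k - 5: (!(c < -18)) ==> (3/2)*c + m < -7
The weakest precondition is (!(c < -18)) ==> (3/2)*c + m < -7.
Check whether (!(c < -18)) ==> (3/2)*c + m < -11 implies it.
Every state satisfying the precondition satisfies the weakest precondition: the implication holds.
Answer: valid


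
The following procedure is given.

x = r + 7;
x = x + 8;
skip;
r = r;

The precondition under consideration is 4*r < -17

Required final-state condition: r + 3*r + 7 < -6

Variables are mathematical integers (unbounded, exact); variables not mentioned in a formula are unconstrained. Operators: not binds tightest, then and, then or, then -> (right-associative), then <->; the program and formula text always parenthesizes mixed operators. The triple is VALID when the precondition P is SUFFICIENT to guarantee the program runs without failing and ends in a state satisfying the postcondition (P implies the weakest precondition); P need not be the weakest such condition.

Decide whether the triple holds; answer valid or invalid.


Working backward. After the program, the postcondition r + 3*r + 7 < -6 must hold; in canonical form it is 4*r < -13.
Before r := r: 4*r < -13
Before skip: 4*r < -13
Before x := x + 8: 4*r < -13
Before x := r + 7: 4*r < -13
The weakest precondition is 4*r < -13.
Check whether 4*r < -17 implies it.
Every state satisfying the precondition satisfies the weakest precondition: the implication holds.
Answer: valid


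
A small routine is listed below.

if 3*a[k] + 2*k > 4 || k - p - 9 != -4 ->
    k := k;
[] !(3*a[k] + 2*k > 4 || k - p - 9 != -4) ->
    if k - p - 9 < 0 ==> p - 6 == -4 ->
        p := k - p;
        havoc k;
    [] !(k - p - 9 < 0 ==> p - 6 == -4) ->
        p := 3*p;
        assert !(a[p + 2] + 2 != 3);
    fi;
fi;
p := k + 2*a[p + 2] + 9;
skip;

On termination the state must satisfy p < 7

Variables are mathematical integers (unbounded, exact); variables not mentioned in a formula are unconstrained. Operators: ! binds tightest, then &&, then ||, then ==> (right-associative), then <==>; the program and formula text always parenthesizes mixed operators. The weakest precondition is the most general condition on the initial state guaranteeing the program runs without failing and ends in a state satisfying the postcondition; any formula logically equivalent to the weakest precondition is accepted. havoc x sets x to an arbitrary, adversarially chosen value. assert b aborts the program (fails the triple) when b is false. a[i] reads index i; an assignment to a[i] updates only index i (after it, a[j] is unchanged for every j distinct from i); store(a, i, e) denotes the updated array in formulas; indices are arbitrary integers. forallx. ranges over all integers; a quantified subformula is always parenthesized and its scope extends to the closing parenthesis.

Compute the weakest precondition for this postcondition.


Working backward. After the program, p < 7 must hold.
Before skip: p < 7
Before p := k + 2*a[p + 2] + 9: 2*a[p + 2] + k < -2
Then branch requires 2*a[p + 2] + k < -2; else branch requires ((k < p + 9 ==> p == 2) ==> (forall k_1. 2*a[k - p + 2] + k_1 < -2)) && ((!(k < p + 9 ==> p == 2)) ==> ((!(a[3*p + 2] != 1)) && 2*a[3*p + 2] + k < -2)).
Before the if: ((3*a[k] + 2*k > 4 || k != p + 5) ==> 2*a[p + 2] + k < -2) && ((!(3*a[k] + 2*k > 4 || k != p + 5)) ==> (((k < p + 9 ==> p == 2) ==> (forall k_1. 2*a[k - p + 2] + k_1 < -2)) && ((!(k < p + 9 ==> p == 2)) ==> ((!(a[3*p + 2] != 1)) && 2*a[3*p + 2] + k < -2))))
Answer: WP = ((3*a[k] + 2*k > 4 || k != p + 5) ==> 2*a[p + 2] + k < -2) && ((!(3*a[k] + 2*k > 4 || k != p + 5)) ==> (((k < p + 9 ==> p == 2) ==> (forall k_1. 2*a[k - p + 2] + k_1 < -2)) && ((!(k < p + 9 ==> p == 2)) ==> ((!(a[3*p + 2] != 1)) && 2*a[3*p + 2] + k < -2))))


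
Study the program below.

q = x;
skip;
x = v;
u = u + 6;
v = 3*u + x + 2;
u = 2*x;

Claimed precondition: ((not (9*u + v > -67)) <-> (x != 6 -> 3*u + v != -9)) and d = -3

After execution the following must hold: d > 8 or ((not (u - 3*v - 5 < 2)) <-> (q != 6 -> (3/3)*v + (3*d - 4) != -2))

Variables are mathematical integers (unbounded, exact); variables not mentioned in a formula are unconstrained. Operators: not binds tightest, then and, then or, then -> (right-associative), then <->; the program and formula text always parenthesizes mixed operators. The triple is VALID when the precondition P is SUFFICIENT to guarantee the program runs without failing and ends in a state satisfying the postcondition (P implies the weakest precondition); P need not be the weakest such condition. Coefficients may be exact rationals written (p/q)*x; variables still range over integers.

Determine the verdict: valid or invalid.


Working backward. After the program, the postcondition d > 8 or ((not (u - 3*v - 5 < 2)) <-> (q != 6 -> (3/3)*v + (3*d - 4) != -2)) must hold; in canonical form it is d > 8 or ((not (u < 3*v + 7)) <-> (q != 6 -> 3*d + v != 2)).
Before u := 2*x: d > 8 or ((not (2*x < 3*v + 7)) <-> (q != 6 -> 3*d + v != 2))
Before v := 3*u + x + 2: d > 8 or ((not (9*u + x > -13)) <-> (q != 6 -> 3*d + 3*u + x != 0))
Before u := u + 6: d > 8 or ((not (9*u + x > -67)) <-> (q != 6 -> 3*d + 3*u + x != -18))
Before x := v: d > 8 or ((not (9*u + v > -67)) <-> (q != 6 -> 3*d + 3*u + v != -18))
Before skip: d > 8 or ((not (9*u + v > -67)) <-> (q != 6 -> 3*d + 3*u + v != -18))
Before q := x: d > 8 or ((not (9*u + v > -67)) <-> (x != 6 -> 3*d + 3*u + v != -18))
The weakest precondition is d > 8 or ((not (9*u + v > -67)) <-> (x != 6 -> 3*d + 3*u + v != -18)).
Check whether ((not (9*u + v > -67)) <-> (x != 6 -> 3*u + v != -9)) and d = -3 implies it.
Every state satisfying the precondition satisfies the weakest precondition: the implication holds.
Answer: valid


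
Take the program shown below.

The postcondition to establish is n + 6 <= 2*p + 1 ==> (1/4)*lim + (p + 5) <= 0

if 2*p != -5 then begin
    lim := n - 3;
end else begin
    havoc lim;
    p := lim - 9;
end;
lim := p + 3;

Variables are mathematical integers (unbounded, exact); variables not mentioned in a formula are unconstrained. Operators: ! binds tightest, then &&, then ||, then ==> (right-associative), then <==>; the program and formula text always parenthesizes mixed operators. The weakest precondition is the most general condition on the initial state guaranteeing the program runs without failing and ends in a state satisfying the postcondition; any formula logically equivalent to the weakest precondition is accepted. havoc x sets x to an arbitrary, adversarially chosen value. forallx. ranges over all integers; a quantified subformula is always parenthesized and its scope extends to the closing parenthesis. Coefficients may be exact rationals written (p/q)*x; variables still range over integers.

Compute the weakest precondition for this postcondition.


Working backward. After the program, the postcondition n + 6 <= 2*p + 1 ==> (1/4)*lim + (p + 5) <= 0 must hold; in canonical form it is n <= 2*p - 5 ==> (1/4)*lim + p <= -5.
Before lim := p + 3: n <= 2*p - 5 ==> (5/4)*p <= -23/4
Then branch requires n <= 2*p - 5 ==> (5/4)*p <= -23/4; else branch requires forall lim_1. (n <= 2*lim_1 - 23 ==> (5/4)*lim_1 <= 11/2).
Before the if: (2*p != -5 ==> (n <= 2*p - 5 ==> (5/4)*p <= -23/4)) && ((!(2*p != -5)) ==> (forall lim_1. (n <= 2*lim_1 - 23 ==> (5/4)*lim_1 <= 11/2)))
Answer: WP = (2*p != -5 ==> (n <= 2*p - 5 ==> (5/4)*p <= -23/4)) && ((!(2*p != -5)) ==> (forall lim_1. (n <= 2*lim_1 - 23 ==> (5/4)*lim_1 <= 11/2)))
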